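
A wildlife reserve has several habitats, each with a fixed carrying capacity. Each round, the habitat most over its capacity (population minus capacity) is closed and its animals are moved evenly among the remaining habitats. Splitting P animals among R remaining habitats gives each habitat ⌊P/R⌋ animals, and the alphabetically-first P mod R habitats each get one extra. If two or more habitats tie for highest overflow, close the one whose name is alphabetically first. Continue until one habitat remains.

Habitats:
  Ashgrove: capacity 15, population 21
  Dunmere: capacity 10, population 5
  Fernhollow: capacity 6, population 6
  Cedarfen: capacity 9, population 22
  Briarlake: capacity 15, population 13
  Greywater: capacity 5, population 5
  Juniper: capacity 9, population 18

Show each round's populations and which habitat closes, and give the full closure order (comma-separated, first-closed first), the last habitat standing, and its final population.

Round 1: Ashgrove=21 Briarlake=13 Cedarfen=22 Dunmere=5 Fernhollow=6 Greywater=5 Juniper=18 → close Cedarfen (overflow 13)
  22÷6 = 3 each, +1 to first 4
Round 2: Ashgrove=25 Briarlake=17 Dunmere=9 Fernhollow=10 Greywater=8 Juniper=21 → close Juniper (overflow 12)
  21÷5 = 4 each, +1 to first 1
Round 3: Ashgrove=30 Briarlake=21 Dunmere=13 Fernhollow=14 Greywater=12 → close Ashgrove (overflow 15)
  30÷4 = 7 each, +1 to first 2
Round 4: Briarlake=29 Dunmere=21 Fernhollow=21 Greywater=19 → close Fernhollow (overflow 15)
  21÷3 = 7 each, +1 to first 0
Round 5: Briarlake=36 Dunmere=28 Greywater=26 → close Briarlake (overflow 21)
  36÷2 = 18 each, +1 to first 0
Round 6: Dunmere=46 Greywater=44 → close Greywater (overflow 39)
  44÷1 = 44 each, +1 to first 0

Closure order: Cedarfen, Juniper, Ashgrove, Fernhollow, Briarlake, Greywater
Last habitat: Dunmere with 90 animals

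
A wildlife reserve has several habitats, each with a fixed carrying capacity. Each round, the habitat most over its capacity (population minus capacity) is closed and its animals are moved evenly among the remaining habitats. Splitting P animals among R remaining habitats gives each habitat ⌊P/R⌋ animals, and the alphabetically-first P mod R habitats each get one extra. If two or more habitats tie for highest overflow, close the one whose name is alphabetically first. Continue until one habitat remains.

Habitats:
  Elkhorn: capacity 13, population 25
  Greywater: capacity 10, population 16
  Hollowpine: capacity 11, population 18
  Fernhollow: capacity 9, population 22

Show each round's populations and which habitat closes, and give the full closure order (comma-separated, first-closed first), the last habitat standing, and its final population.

Round 1: Elkhorn=25 Fernhollow=22 Greywater=16 Hollowpine=18 → close Fernhollow (overflow 13)
  22÷3 = 7 each, +1 to first 1
Round 2: Elkhorn=33 Greywater=23 Hollowpine=25 → close Elkhorn (overflow 20)
  33÷2 = 16 each, +1 to first 1
Round 3: Greywater=40 Hollowpine=41 → close Greywater (overflow 30)
  40÷1 = 40 each, +1 to first 0

Closure order: Fernhollow, Elkhorn, Greywater
Last habitat: Hollowpine with 81 animals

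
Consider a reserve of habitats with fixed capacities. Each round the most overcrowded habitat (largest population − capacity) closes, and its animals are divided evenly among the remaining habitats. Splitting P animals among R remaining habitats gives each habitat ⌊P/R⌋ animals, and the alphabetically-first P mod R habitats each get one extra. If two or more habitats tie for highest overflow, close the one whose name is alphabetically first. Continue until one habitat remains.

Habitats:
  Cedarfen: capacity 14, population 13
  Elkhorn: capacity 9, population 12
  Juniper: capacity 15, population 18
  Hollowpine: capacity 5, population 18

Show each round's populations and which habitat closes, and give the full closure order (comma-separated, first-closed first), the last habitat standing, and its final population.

Closure order: Hollowpine, Elkhorn, Juniper
Last habitat: Cedarfen with 61 animals

Round 1: Cedarfen=13 Elkhorn=12 Hollowpine=18 Juniper=18 → close Hollowpine (overflow 13)
  18÷3 = 6 each, +1 to first 0
Round 2: Cedarfen=19 Elkhorn=18 Juniper=24 → close Elkhorn (overflow 9)
  18÷2 = 9 each, +1 to first 0
Round 3: Cedarfen=28 Juniper=33 → close Juniper (overflow 18)
  33÷1 = 33 each, +1 to first 0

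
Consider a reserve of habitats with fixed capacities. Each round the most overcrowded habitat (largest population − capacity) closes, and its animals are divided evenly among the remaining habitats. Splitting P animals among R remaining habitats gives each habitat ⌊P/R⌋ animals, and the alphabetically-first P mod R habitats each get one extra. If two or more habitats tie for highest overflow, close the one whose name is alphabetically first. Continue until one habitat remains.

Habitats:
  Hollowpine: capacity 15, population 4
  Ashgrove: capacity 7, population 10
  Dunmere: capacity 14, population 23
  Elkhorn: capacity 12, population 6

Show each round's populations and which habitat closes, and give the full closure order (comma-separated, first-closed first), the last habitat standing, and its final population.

Round 1: Ashgrove=10 Dunmere=23 Elkhorn=6 Hollowpine=4 → close Dunmere (overflow 9)
  23÷3 = 7 each, +1 to first 2
Round 2: Ashgrove=18 Elkhorn=14 Hollowpine=11 → close Ashgrove (overflow 11)
  18÷2 = 9 each, +1 to first 0
Round 3: Elkhorn=23 Hollowpine=20 → close Elkhorn (overflow 11)
  23÷1 = 23 each, +1 to first 0

Closure order: Dunmere, Ashgrove, Elkhorn
Last habitat: Hollowpine with 43 animals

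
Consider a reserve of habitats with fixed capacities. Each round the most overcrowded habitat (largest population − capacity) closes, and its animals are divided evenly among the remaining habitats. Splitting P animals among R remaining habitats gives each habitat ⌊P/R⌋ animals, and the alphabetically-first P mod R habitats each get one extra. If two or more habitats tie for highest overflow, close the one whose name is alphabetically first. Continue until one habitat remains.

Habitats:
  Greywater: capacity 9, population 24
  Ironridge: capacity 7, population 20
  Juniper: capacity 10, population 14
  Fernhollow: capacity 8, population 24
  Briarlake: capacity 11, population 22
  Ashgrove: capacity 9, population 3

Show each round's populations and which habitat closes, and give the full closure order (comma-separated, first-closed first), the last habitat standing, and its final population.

Closure order: Fernhollow, Greywater, Ironridge, Briarlake, Juniper
Last habitat: Ashgrove with 107 animals

Round 1: Ashgrove=3 Briarlake=22 Fernhollow=24 Greywater=24 Ironridge=20 Juniper=14 → close Fernhollow (overflow 16)
  24÷5 = 4 each, +1 to first 4
Round 2: Ashgrove=8 Briarlake=27 Greywater=29 Ironridge=25 Juniper=18 → close Greywater (overflow 20)
  29÷4 = 7 each, +1 to first 1
Round 3: Ashgrove=16 Briarlake=34 Ironridge=32 Juniper=25 → close Ironridge (overflow 25)
  32÷3 = 10 each, +1 to first 2
Round 4: Ashgrove=27 Briarlake=45 Juniper=35 → close Briarlake (overflow 34)
  45÷2 = 22 each, +1 to first 1
Round 5: Ashgrove=50 Juniper=57 → close Juniper (overflow 47)
  57÷1 = 57 each, +1 to first 0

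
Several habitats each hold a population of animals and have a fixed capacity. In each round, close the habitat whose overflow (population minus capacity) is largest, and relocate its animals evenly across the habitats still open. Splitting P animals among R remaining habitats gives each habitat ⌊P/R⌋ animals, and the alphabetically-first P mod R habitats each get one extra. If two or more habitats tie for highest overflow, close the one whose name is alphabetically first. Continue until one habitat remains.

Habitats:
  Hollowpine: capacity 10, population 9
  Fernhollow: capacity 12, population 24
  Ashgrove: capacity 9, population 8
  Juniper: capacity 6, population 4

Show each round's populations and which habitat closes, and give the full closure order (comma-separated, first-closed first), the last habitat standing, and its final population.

Round 1: Ashgrove=8 Fernhollow=24 Hollowpine=9 Juniper=4 → close Fernhollow (overflow 12)
  24÷3 = 8 each, +1 to first 0
Round 2: Ashgrove=16 Hollowpine=17 Juniper=12 → close Ashgrove (overflow 7)
  16÷2 = 8 each, +1 to first 0
Round 3: Hollowpine=25 Juniper=20 → close Hollowpine (overflow 15)
  25÷1 = 25 each, +1 to first 0

Closure order: Fernhollow, Ashgrove, Hollowpine
Last habitat: Juniper with 45 animals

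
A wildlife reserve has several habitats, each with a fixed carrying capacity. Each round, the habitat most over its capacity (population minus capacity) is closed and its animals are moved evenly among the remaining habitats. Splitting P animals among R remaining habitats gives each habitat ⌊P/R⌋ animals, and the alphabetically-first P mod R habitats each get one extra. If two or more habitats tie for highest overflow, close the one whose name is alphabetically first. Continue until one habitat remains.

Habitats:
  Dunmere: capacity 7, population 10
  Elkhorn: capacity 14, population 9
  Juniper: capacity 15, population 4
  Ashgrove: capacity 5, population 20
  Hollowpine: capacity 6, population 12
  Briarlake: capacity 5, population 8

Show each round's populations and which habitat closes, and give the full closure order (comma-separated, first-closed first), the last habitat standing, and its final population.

Closure order: Ashgrove, Hollowpine, Briarlake, Dunmere, Elkhorn
Last habitat: Juniper with 63 animals

Round 1: Ashgrove=20 Briarlake=8 Dunmere=10 Elkhorn=9 Hollowpine=12 Juniper=4 → close Ashgrove (overflow 15)
  20÷5 = 4 each, +1 to first 0
Round 2: Briarlake=12 Dunmere=14 Elkhorn=13 Hollowpine=16 Juniper=8 → close Hollowpine (overflow 10)
  16÷4 = 4 each, +1 to first 0
Round 3: Briarlake=16 Dunmere=18 Elkhorn=17 Juniper=12 → close Briarlake (overflow 11)
  16÷3 = 5 each, +1 to first 1
Round 4: Dunmere=24 Elkhorn=22 Juniper=17 → close Dunmere (overflow 17)
  24÷2 = 12 each, +1 to first 0
Round 5: Elkhorn=34 Juniper=29 → close Elkhorn (overflow 20)
  34÷1 = 34 each, +1 to first 0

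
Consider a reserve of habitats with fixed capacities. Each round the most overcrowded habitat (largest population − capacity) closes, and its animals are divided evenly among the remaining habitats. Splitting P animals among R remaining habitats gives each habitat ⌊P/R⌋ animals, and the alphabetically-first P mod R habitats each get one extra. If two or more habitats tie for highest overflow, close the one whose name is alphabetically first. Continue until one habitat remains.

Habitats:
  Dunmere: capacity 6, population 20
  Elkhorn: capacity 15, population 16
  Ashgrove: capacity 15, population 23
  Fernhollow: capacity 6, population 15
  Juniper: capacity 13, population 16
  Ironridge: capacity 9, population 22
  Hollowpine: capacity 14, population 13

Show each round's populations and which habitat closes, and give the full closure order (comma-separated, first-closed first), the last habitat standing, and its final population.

Round 1: Ashgrove=23 Dunmere=20 Elkhorn=16 Fernhollow=15 Hollowpine=13 Ironridge=22 Juniper=16 → close Dunmere (overflow 14)
  20÷6 = 3 each, +1 to first 2
Round 2: Ashgrove=27 Elkhorn=20 Fernhollow=18 Hollowpine=16 Ironridge=25 Juniper=19 → close Ironridge (overflow 16)
  25÷5 = 5 each, +1 to first 0
Round 3: Ashgrove=32 Elkhorn=25 Fernhollow=23 Hollowpine=21 Juniper=24 → close Ashgrove (overflow 17)
  32÷4 = 8 each, +1 to first 0
Round 4: Elkhorn=33 Fernhollow=31 Hollowpine=29 Juniper=32 → close Fernhollow (overflow 25)
  31÷3 = 10 each, +1 to first 1
Round 5: Elkhorn=44 Hollowpine=39 Juniper=42 → close Elkhorn (overflow 29)
  44÷2 = 22 each, +1 to first 0
Round 6: Hollowpine=61 Juniper=64 → close Juniper (overflow 51)
  64÷1 = 64 each, +1 to first 0

Closure order: Dunmere, Ironridge, Ashgrove, Fernhollow, Elkhorn, Juniper
Last habitat: Hollowpine with 125 animals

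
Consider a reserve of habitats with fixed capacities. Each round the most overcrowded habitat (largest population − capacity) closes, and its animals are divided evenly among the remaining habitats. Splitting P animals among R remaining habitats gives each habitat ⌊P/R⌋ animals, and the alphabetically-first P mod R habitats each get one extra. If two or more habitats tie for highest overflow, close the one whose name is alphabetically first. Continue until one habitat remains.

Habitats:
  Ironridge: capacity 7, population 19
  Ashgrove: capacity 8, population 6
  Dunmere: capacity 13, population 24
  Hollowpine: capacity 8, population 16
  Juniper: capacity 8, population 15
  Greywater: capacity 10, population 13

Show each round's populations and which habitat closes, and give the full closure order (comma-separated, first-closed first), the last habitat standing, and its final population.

Closure order: Ironridge, Dunmere, Hollowpine, Juniper, Greywater
Last habitat: Ashgrove with 93 animals

Round 1: Ashgrove=6 Dunmere=24 Greywater=13 Hollowpine=16 Ironridge=19 Juniper=15 → close Ironridge (overflow 12)
  19÷5 = 3 each, +1 to first 4
Round 2: Ashgrove=10 Dunmere=28 Greywater=17 Hollowpine=20 Juniper=18 → close Dunmere (overflow 15)
  28÷4 = 7 each, +1 to first 0
Round 3: Ashgrove=17 Greywater=24 Hollowpine=27 Juniper=25 → close Hollowpine (overflow 19)
  27÷3 = 9 each, +1 to first 0
Round 4: Ashgrove=26 Greywater=33 Juniper=34 → close Juniper (overflow 26)
  34÷2 = 17 each, +1 to first 0
Round 5: Ashgrove=43 Greywater=50 → close Greywater (overflow 40)
  50÷1 = 50 each, +1 to first 0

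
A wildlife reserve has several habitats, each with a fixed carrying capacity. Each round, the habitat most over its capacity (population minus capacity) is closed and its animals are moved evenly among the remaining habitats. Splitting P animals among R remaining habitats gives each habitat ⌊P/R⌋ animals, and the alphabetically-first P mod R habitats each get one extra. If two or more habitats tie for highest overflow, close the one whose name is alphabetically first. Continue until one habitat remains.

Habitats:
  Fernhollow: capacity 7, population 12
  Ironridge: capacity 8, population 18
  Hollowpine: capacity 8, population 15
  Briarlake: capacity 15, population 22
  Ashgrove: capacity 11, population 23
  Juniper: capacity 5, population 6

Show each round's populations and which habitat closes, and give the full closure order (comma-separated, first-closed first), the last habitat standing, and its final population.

Closure order: Ashgrove, Ironridge, Briarlake, Hollowpine, Fernhollow
Last habitat: Juniper with 96 animals

Round 1: Ashgrove=23 Briarlake=22 Fernhollow=12 Hollowpine=15 Ironridge=18 Juniper=6 → close Ashgrove (overflow 12)
  23÷5 = 4 each, +1 to first 3
Round 2: Briarlake=27 Fernhollow=17 Hollowpine=20 Ironridge=22 Juniper=10 → close Ironridge (overflow 14)
  22÷4 = 5 each, +1 to first 2
Round 3: Briarlake=33 Fernhollow=23 Hollowpine=25 Juniper=15 → close Briarlake (overflow 18)
  33÷3 = 11 each, +1 to first 0
Round 4: Fernhollow=34 Hollowpine=36 Juniper=26 → close Hollowpine (overflow 28)
  36÷2 = 18 each, +1 to first 0
Round 5: Fernhollow=52 Juniper=44 → close Fernhollow (overflow 45)
  52÷1 = 52 each, +1 to first 0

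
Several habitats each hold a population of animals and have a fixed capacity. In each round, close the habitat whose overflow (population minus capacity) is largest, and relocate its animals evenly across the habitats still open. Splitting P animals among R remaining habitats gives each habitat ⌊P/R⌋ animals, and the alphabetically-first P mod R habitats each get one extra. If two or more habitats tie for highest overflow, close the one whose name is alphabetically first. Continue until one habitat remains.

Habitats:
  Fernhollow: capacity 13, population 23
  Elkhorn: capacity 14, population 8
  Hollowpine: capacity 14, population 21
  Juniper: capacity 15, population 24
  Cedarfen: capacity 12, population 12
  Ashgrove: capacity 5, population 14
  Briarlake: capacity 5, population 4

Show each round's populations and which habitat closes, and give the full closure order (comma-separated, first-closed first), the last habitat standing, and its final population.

Closure order: Fernhollow, Ashgrove, Juniper, Hollowpine, Cedarfen, Briarlake
Last habitat: Elkhorn with 106 animals

Round 1: Ashgrove=14 Briarlake=4 Cedarfen=12 Elkhorn=8 Fernhollow=23 Hollowpine=21 Juniper=24 → close Fernhollow (overflow 10)
  23÷6 = 3 each, +1 to first 5
Round 2: Ashgrove=18 Briarlake=8 Cedarfen=16 Elkhorn=12 Hollowpine=25 Juniper=27 → close Ashgrove (overflow 13)
  18÷5 = 3 each, +1 to first 3
Round 3: Briarlake=12 Cedarfen=20 Elkhorn=16 Hollowpine=28 Juniper=30 → close Juniper (overflow 15)
  30÷4 = 7 each, +1 to first 2
Round 4: Briarlake=20 Cedarfen=28 Elkhorn=23 Hollowpine=35 → close Hollowpine (overflow 21)
  35÷3 = 11 each, +1 to first 2
Round 5: Briarlake=32 Cedarfen=40 Elkhorn=34 → close Cedarfen (overflow 28)
  40÷2 = 20 each, +1 to first 0
Round 6: Briarlake=52 Elkhorn=54 → close Briarlake (overflow 47)
  52÷1 = 52 each, +1 to first 0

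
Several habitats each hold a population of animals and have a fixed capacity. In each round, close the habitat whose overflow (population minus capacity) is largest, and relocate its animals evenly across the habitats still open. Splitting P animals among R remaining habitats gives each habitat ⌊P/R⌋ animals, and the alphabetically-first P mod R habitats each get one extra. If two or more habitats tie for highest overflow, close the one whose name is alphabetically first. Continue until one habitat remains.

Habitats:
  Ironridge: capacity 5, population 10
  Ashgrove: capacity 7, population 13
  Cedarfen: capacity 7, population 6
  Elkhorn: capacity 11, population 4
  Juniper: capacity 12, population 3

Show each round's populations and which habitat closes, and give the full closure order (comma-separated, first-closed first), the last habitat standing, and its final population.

Round 1: Ashgrove=13 Cedarfen=6 Elkhorn=4 Ironridge=10 Juniper=3 → close Ashgrove (overflow 6)
  13÷4 = 3 each, +1 to first 1
Round 2: Cedarfen=10 Elkhorn=7 Ironridge=13 Juniper=6 → close Ironridge (overflow 8)
  13÷3 = 4 each, +1 to first 1
Round 3: Cedarfen=15 Elkhorn=11 Juniper=10 → close Cedarfen (overflow 8)
  15÷2 = 7 each, +1 to first 1
Round 4: Elkhorn=19 Juniper=17 → close Elkhorn (overflow 8)
  19÷1 = 19 each, +1 to first 0

Closure order: Ashgrove, Ironridge, Cedarfen, Elkhorn
Last habitat: Juniper with 36 animals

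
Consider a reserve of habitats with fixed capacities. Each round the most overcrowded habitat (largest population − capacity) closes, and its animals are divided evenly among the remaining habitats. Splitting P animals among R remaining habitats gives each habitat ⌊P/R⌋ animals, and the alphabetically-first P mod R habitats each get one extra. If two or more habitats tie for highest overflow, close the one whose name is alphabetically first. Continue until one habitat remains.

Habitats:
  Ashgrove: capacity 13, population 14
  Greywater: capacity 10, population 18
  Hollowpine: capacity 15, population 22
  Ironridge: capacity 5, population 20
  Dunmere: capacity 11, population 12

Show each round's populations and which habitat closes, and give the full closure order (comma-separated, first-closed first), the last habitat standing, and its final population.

Closure order: Ironridge, Greywater, Hollowpine, Ashgrove
Last habitat: Dunmere with 86 animals

Round 1: Ashgrove=14 Dunmere=12 Greywater=18 Hollowpine=22 Ironridge=20 → close Ironridge (overflow 15)
  20÷4 = 5 each, +1 to first 0
Round 2: Ashgrove=19 Dunmere=17 Greywater=23 Hollowpine=27 → close Greywater (overflow 13)
  23÷3 = 7 each, +1 to first 2
Round 3: Ashgrove=27 Dunmere=25 Hollowpine=34 → close Hollowpine (overflow 19)
  34÷2 = 17 each, +1 to first 0
Round 4: Ashgrove=44 Dunmere=42 → close Ashgrove (overflow 31)
  44÷1 = 44 each, +1 to first 0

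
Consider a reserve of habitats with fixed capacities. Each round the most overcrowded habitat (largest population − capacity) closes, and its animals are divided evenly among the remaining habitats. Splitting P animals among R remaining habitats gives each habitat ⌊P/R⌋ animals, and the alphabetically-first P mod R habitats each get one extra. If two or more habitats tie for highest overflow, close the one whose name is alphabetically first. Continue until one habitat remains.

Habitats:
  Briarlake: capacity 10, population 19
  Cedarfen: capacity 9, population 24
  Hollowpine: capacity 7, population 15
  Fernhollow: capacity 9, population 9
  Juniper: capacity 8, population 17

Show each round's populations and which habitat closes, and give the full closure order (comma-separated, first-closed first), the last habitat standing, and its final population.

Closure order: Cedarfen, Briarlake, Juniper, Hollowpine
Last habitat: Fernhollow with 84 animals

Round 1: Briarlake=19 Cedarfen=24 Fernhollow=9 Hollowpine=15 Juniper=17 → close Cedarfen (overflow 15)
  24÷4 = 6 each, +1 to first 0
Round 2: Briarlake=25 Fernhollow=15 Hollowpine=21 Juniper=23 → close Briarlake (overflow 15)
  25÷3 = 8 each, +1 to first 1
Round 3: Fernhollow=24 Hollowpine=29 Juniper=31 → close Juniper (overflow 23)
  31÷2 = 15 each, +1 to first 1
Round 4: Fernhollow=40 Hollowpine=44 → close Hollowpine (overflow 37)
  44÷1 = 44 each, +1 to first 0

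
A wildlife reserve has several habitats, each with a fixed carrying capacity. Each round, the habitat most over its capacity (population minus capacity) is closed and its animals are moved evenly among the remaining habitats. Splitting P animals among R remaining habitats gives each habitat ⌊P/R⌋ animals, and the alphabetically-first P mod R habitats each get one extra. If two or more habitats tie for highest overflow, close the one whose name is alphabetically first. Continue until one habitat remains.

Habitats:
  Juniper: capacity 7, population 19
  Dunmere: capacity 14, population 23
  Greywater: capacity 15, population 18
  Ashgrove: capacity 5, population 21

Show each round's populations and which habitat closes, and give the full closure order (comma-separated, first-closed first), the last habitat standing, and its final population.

Closure order: Ashgrove, Juniper, Dunmere
Last habitat: Greywater with 81 animals

Round 1: Ashgrove=21 Dunmere=23 Greywater=18 Juniper=19 → close Ashgrove (overflow 16)
  21÷3 = 7 each, +1 to first 0
Round 2: Dunmere=30 Greywater=25 Juniper=26 → close Juniper (overflow 19)
  26÷2 = 13 each, +1 to first 0
Round 3: Dunmere=43 Greywater=38 → close Dunmere (overflow 29)
  43÷1 = 43 each, +1 to first 0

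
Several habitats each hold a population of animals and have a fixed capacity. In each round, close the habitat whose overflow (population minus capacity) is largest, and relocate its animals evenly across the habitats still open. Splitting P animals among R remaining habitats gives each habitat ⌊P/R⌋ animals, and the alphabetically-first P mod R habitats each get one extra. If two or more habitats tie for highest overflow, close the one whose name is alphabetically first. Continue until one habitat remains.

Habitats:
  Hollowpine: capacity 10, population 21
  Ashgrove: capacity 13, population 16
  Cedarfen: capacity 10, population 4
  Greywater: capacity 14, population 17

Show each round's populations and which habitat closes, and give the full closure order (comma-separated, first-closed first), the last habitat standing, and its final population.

Round 1: Ashgrove=16 Cedarfen=4 Greywater=17 Hollowpine=21 → close Hollowpine (overflow 11)
  21÷3 = 7 each, +1 to first 0
Round 2: Ashgrove=23 Cedarfen=11 Greywater=24 → close Ashgrove (overflow 10)
  23÷2 = 11 each, +1 to first 1
Round 3: Cedarfen=23 Greywater=35 → close Greywater (overflow 21)
  35÷1 = 35 each, +1 to first 0

Closure order: Hollowpine, Ashgrove, Greywater
Last habitat: Cedarfen with 58 animals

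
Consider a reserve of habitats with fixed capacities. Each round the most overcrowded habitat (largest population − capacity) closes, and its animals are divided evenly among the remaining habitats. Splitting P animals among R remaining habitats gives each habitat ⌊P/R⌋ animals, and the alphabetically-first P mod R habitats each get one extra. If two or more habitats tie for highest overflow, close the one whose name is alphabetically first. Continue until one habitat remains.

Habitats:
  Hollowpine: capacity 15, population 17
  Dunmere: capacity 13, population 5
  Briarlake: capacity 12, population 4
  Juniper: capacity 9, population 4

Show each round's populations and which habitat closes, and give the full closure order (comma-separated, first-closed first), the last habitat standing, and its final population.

Closure order: Hollowpine, Juniper, Briarlake
Last habitat: Dunmere with 30 animals

Round 1: Briarlake=4 Dunmere=5 Hollowpine=17 Juniper=4 → close Hollowpine (overflow 2)
  17÷3 = 5 each, +1 to first 2
Round 2: Briarlake=10 Dunmere=11 Juniper=9 → close Juniper (overflow 0)
  9÷2 = 4 each, +1 to first 1
Round 3: Briarlake=15 Dunmere=15 → close Briarlake (overflow 3)
  15÷1 = 15 each, +1 to first 0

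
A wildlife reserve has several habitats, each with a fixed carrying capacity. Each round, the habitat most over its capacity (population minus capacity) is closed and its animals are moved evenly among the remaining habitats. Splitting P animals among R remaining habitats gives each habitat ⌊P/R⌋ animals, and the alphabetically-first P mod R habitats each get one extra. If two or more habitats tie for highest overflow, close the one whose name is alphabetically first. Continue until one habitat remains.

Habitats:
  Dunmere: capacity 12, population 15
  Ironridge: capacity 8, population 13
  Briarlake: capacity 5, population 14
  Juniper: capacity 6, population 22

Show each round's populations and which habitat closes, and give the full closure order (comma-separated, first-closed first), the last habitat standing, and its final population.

Closure order: Juniper, Briarlake, Ironridge
Last habitat: Dunmere with 64 animals

Round 1: Briarlake=14 Dunmere=15 Ironridge=13 Juniper=22 → close Juniper (overflow 16)
  22÷3 = 7 each, +1 to first 1
Round 2: Briarlake=22 Dunmere=22 Ironridge=20 → close Briarlake (overflow 17)
  22÷2 = 11 each, +1 to first 0
Round 3: Dunmere=33 Ironridge=31 → close Ironridge (overflow 23)
  31÷1 = 31 each, +1 to first 0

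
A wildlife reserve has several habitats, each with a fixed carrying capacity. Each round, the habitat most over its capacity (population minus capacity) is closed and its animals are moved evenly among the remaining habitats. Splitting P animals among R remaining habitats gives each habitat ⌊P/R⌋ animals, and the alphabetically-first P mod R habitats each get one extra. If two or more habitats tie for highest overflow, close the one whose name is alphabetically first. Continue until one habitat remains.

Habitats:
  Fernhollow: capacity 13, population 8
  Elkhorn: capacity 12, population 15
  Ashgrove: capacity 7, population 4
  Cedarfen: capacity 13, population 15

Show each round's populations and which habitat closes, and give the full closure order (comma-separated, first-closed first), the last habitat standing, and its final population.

Round 1: Ashgrove=4 Cedarfen=15 Elkhorn=15 Fernhollow=8 → close Elkhorn (overflow 3)
  15÷3 = 5 each, +1 to first 0
Round 2: Ashgrove=9 Cedarfen=20 Fernhollow=13 → close Cedarfen (overflow 7)
  20÷2 = 10 each, +1 to first 0
Round 3: Ashgrove=19 Fernhollow=23 → close Ashgrove (overflow 12)
  19÷1 = 19 each, +1 to first 0

Closure order: Elkhorn, Cedarfen, Ashgrove
Last habitat: Fernhollow with 42 animals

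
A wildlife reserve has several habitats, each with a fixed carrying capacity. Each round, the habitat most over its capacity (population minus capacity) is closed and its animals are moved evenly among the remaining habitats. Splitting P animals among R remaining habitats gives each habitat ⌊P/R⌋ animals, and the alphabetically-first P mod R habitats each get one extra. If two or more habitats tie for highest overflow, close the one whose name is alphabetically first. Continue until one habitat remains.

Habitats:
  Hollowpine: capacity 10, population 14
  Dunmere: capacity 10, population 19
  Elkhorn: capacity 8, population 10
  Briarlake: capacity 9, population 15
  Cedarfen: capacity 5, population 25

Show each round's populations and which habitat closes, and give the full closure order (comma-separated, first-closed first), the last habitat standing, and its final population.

Round 1: Briarlake=15 Cedarfen=25 Dunmere=19 Elkhorn=10 Hollowpine=14 → close Cedarfen (overflow 20)
  25÷4 = 6 each, +1 to first 1
Round 2: Briarlake=22 Dunmere=25 Elkhorn=16 Hollowpine=20 → close Dunmere (overflow 15)
  25÷3 = 8 each, +1 to first 1
Round 3: Briarlake=31 Elkhorn=24 Hollowpine=28 → close Briarlake (overflow 22)
  31÷2 = 15 each, +1 to first 1
Round 4: Elkhorn=40 Hollowpine=43 → close Hollowpine (overflow 33)
  43÷1 = 43 each, +1 to first 0

Closure order: Cedarfen, Dunmere, Briarlake, Hollowpine
Last habitat: Elkhorn with 83 animals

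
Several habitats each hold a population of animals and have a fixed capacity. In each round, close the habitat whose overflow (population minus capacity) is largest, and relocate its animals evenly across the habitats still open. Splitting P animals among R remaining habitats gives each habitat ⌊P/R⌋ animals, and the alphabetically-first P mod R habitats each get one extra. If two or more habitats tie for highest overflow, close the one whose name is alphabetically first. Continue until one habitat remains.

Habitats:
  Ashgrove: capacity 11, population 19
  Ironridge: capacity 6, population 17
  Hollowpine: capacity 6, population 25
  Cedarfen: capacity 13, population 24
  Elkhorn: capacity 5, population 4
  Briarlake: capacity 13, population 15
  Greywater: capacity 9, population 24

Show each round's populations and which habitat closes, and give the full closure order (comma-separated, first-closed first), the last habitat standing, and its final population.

Closure order: Hollowpine, Greywater, Cedarfen, Ashgrove, Ironridge, Briarlake
Last habitat: Elkhorn with 128 animals

Round 1: Ashgrove=19 Briarlake=15 Cedarfen=24 Elkhorn=4 Greywater=24 Hollowpine=25 Ironridge=17 → close Hollowpine (overflow 19)
  25÷6 = 4 each, +1 to first 1
Round 2: Ashgrove=24 Briarlake=19 Cedarfen=28 Elkhorn=8 Greywater=28 Ironridge=21 → close Greywater (overflow 19)
  28÷5 = 5 each, +1 to first 3
Round 3: Ashgrove=30 Briarlake=25 Cedarfen=34 Elkhorn=13 Ironridge=26 → close Cedarfen (overflow 21)
  34÷4 = 8 each, +1 to first 2
Round 4: Ashgrove=39 Briarlake=34 Elkhorn=21 Ironridge=34 → close Ashgrove (overflow 28)
  39÷3 = 13 each, +1 to first 0
Round 5: Briarlake=47 Elkhorn=34 Ironridge=47 → close Ironridge (overflow 41)
  47÷2 = 23 each, +1 to first 1
Round 6: Briarlake=71 Elkhorn=57 → close Briarlake (overflow 58)
  71÷1 = 71 each, +1 to first 0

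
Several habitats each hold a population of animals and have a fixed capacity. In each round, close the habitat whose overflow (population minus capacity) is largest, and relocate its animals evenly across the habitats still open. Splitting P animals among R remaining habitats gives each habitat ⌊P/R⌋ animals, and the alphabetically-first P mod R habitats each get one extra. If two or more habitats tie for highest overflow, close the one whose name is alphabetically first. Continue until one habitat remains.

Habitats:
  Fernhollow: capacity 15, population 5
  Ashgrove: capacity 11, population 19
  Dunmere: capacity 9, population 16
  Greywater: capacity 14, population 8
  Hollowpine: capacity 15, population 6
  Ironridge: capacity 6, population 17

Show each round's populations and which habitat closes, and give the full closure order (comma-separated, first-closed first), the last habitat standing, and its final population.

Round 1: Ashgrove=19 Dunmere=16 Fernhollow=5 Greywater=8 Hollowpine=6 Ironridge=17 → close Ironridge (overflow 11)
  17÷5 = 3 each, +1 to first 2
Round 2: Ashgrove=23 Dunmere=20 Fernhollow=8 Greywater=11 Hollowpine=9 → close Ashgrove (overflow 12)
  23÷4 = 5 each, +1 to first 3
Round 3: Dunmere=26 Fernhollow=14 Greywater=17 Hollowpine=14 → close Dunmere (overflow 17)
  26÷3 = 8 each, +1 to first 2
Round 4: Fernhollow=23 Greywater=26 Hollowpine=22 → close Greywater (overflow 12)
  26÷2 = 13 each, +1 to first 0
Round 5: Fernhollow=36 Hollowpine=35 → close Fernhollow (overflow 21)
  36÷1 = 36 each, +1 to first 0

Closure order: Ironridge, Ashgrove, Dunmere, Greywater, Fernhollow
Last habitat: Hollowpine with 71 animals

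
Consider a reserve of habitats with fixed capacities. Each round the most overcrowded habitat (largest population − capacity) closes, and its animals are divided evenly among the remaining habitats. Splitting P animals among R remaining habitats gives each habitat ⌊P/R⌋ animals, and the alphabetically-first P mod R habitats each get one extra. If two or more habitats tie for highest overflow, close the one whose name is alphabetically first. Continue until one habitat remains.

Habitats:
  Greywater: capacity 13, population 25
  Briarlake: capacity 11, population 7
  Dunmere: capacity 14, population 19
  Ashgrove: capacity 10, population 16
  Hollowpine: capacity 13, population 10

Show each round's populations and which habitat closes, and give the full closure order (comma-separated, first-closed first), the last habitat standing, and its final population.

Closure order: Greywater, Ashgrove, Dunmere, Briarlake
Last habitat: Hollowpine with 77 animals

Round 1: Ashgrove=16 Briarlake=7 Dunmere=19 Greywater=25 Hollowpine=10 → close Greywater (overflow 12)
  25÷4 = 6 each, +1 to first 1
Round 2: Ashgrove=23 Briarlake=13 Dunmere=25 Hollowpine=16 → close Ashgrove (overflow 13)
  23÷3 = 7 each, +1 to first 2
Round 3: Briarlake=21 Dunmere=33 Hollowpine=23 → close Dunmere (overflow 19)
  33÷2 = 16 each, +1 to first 1
Round 4: Briarlake=38 Hollowpine=39 → close Briarlake (overflow 27)
  38÷1 = 38 each, +1 to first 0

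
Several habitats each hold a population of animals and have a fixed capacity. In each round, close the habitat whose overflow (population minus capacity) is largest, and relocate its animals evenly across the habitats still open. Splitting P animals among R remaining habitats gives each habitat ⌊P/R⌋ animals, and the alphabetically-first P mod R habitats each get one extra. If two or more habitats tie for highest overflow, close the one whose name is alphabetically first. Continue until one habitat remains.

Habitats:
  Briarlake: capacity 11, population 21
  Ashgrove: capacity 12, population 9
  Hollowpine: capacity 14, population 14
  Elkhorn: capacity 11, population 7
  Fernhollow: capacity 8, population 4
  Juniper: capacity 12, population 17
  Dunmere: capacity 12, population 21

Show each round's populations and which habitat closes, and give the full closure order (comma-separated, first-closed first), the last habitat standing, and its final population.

Round 1: Ashgrove=9 Briarlake=21 Dunmere=21 Elkhorn=7 Fernhollow=4 Hollowpine=14 Juniper=17 → close Briarlake (overflow 10)
  21÷6 = 3 each, +1 to first 3
Round 2: Ashgrove=13 Dunmere=25 Elkhorn=11 Fernhollow=7 Hollowpine=17 Juniper=20 → close Dunmere (overflow 13)
  25÷5 = 5 each, +1 to first 0
Round 3: Ashgrove=18 Elkhorn=16 Fernhollow=12 Hollowpine=22 Juniper=25 → close Juniper (overflow 13)
  25÷4 = 6 each, +1 to first 1
Round 4: Ashgrove=25 Elkhorn=22 Fernhollow=18 Hollowpine=28 → close Hollowpine (overflow 14)
  28÷3 = 9 each, +1 to first 1
Round 5: Ashgrove=35 Elkhorn=31 Fernhollow=27 → close Ashgrove (overflow 23)
  35÷2 = 17 each, +1 to first 1
Round 6: Elkhorn=49 Fernhollow=44 → close Elkhorn (overflow 38)
  49÷1 = 49 each, +1 to first 0

Closure order: Briarlake, Dunmere, Juniper, Hollowpine, Ashgrove, Elkhorn
Last habitat: Fernhollow with 93 animals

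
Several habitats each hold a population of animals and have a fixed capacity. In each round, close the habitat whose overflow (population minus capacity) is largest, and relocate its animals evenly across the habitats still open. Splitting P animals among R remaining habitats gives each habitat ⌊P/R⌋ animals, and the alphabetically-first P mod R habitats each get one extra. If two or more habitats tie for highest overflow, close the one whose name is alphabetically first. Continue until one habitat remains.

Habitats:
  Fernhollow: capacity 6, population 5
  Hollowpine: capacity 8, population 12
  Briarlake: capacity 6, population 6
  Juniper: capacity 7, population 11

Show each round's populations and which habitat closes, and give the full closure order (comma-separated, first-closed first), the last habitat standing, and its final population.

Closure order: Hollowpine, Juniper, Briarlake
Last habitat: Fernhollow with 34 animals

Round 1: Briarlake=6 Fernhollow=5 Hollowpine=12 Juniper=11 → close Hollowpine (overflow 4)
  12÷3 = 4 each, +1 to first 0
Round 2: Briarlake=10 Fernhollow=9 Juniper=15 → close Juniper (overflow 8)
  15÷2 = 7 each, +1 to first 1
Round 3: Briarlake=18 Fernhollow=16 → close Briarlake (overflow 12)
  18÷1 = 18 each, +1 to first 0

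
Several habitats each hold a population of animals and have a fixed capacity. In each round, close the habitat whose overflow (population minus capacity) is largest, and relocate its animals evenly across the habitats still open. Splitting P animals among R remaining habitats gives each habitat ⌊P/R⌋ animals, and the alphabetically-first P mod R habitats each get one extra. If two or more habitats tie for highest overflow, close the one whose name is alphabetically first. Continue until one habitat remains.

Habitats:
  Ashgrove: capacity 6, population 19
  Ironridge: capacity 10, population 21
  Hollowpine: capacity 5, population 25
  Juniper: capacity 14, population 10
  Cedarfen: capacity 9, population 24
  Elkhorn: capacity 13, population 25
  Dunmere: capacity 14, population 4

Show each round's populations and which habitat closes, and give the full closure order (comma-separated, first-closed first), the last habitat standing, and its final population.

Closure order: Hollowpine, Cedarfen, Ashgrove, Elkhorn, Ironridge, Juniper
Last habitat: Dunmere with 128 animals

Round 1: Ashgrove=19 Cedarfen=24 Dunmere=4 Elkhorn=25 Hollowpine=25 Ironridge=21 Juniper=10 → close Hollowpine (overflow 20)
  25÷6 = 4 each, +1 to first 1
Round 2: Ashgrove=24 Cedarfen=28 Dunmere=8 Elkhorn=29 Ironridge=25 Juniper=14 → close Cedarfen (overflow 19)
  28÷5 = 5 each, +1 to first 3
Round 3: Ashgrove=30 Dunmere=14 Elkhorn=35 Ironridge=30 Juniper=19 → close Ashgrove (overflow 24)
  30÷4 = 7 each, +1 to first 2
Round 4: Dunmere=22 Elkhorn=43 Ironridge=37 Juniper=26 → close Elkhorn (overflow 30)
  43÷3 = 14 each, +1 to first 1
Round 5: Dunmere=37 Ironridge=51 Juniper=40 → close Ironridge (overflow 41)
  51÷2 = 25 each, +1 to first 1
Round 6: Dunmere=63 Juniper=65 → close Juniper (overflow 51)
  65÷1 = 65 each, +1 to first 0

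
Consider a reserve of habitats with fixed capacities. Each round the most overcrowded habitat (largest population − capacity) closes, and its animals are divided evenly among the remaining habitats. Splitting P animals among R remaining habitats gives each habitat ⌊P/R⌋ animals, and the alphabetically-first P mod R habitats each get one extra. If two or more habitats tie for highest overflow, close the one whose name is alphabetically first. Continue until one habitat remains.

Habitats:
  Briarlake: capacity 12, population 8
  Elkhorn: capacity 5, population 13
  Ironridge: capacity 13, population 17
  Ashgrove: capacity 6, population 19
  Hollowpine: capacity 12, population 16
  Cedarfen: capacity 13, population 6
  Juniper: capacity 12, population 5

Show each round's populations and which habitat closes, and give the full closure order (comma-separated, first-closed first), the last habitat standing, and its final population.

Closure order: Ashgrove, Elkhorn, Hollowpine, Ironridge, Briarlake, Cedarfen
Last habitat: Juniper with 84 animals

Round 1: Ashgrove=19 Briarlake=8 Cedarfen=6 Elkhorn=13 Hollowpine=16 Ironridge=17 Juniper=5 → close Ashgrove (overflow 13)
  19÷6 = 3 each, +1 to first 1
Round 2: Briarlake=12 Cedarfen=9 Elkhorn=16 Hollowpine=19 Ironridge=20 Juniper=8 → close Elkhorn (overflow 11)
  16÷5 = 3 each, +1 to first 1
Round 3: Briarlake=16 Cedarfen=12 Hollowpine=22 Ironridge=23 Juniper=11 → close Hollowpine (overflow 10)
  22÷4 = 5 each, +1 to first 2
Round 4: Briarlake=22 Cedarfen=18 Ironridge=28 Juniper=16 → close Ironridge (overflow 15)
  28÷3 = 9 each, +1 to first 1
Round 5: Briarlake=32 Cedarfen=27 Juniper=25 → close Briarlake (overflow 20)
  32÷2 = 16 each, +1 to first 0
Round 6: Cedarfen=43 Juniper=41 → close Cedarfen (overflow 30)
  43÷1 = 43 each, +1 to first 0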